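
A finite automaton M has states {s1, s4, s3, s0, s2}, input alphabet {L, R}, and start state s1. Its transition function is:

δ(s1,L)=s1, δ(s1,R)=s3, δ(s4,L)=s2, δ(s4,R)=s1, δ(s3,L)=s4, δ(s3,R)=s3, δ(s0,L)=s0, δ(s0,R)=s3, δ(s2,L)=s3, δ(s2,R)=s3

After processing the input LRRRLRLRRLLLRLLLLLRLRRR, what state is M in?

s3

start at s1
read 'L': s1 → s1
read 'R': s1 → s3
read 'R': s3 → s3
read 'R': s3 → s3
read 'L': s3 → s4
read 'R': s4 → s1
read 'L': s1 → s1
read 'R': s1 → s3
read 'R': s3 → s3
read 'L': s3 → s4
read 'L': s4 → s2
read 'L': s2 → s3
read 'R': s3 → s3
read 'L': s3 → s4
read 'L': s4 → s2
read 'L': s2 → s3
read 'L': s3 → s4
read 'L': s4 → s2
read 'R': s2 → s3
read 'L': s3 → s4
read 'R': s4 → s1
read 'R': s1 → s3
read 'R': s3 → s3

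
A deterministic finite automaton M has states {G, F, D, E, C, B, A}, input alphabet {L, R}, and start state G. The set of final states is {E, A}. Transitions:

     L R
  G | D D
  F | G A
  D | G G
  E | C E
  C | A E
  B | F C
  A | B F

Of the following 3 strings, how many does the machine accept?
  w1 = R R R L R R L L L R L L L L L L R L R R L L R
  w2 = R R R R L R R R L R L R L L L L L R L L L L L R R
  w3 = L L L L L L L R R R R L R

w1:
  start at G
  read 'R': G → D
  read 'R': D → G
  read 'R': G → D
  read 'L': D → G
  read 'R': G → D
  read 'R': D → G
  read 'L': G → D
  read 'L': D → G
  read 'L': G → D
  read 'R': D → G
  read 'L': G → D
  read 'L': D → G
  read 'L': G → D
  read 'L': D → G
  read 'L': G → D
  read 'L': D → G
  read 'R': G → D
  read 'L': D → G
  read 'R': G → D
  read 'R': D → G
  read 'L': G → D
  read 'L': D → G
  read 'R': G → D
  end D, rejected
w2:
  start at G
  read 'R': G → D
  read 'R': D → G
  read 'R': G → D
  read 'R': D → G
  read 'L': G → D
  read 'R': D → G
  read 'R': G → D
  read 'R': D → G
  read 'L': G → D
  read 'R': D → G
  read 'L': G → D
  read 'R': D → G
  read 'L': G → D
  read 'L': D → G
  read 'L': G → D
  read 'L': D → G
  read 'L': G → D
  read 'R': D → G
  read 'L': G → D
  read 'L': D → G
  read 'L': G → D
  read 'L': D → G
  read 'L': G → D
  read 'R': D → G
  read 'R': G → D
  end D, rejected
w3:
  start at G
  read 'L': G → D
  read 'L': D → G
  read 'L': G → D
  read 'L': D → G
  read 'L': G → D
  read 'L': D → G
  read 'L': G → D
  read 'R': D → G
  read 'R': G → D
  read 'R': D → G
  read 'R': G → D
  read 'L': D → G
  read 'R': G → D
  end D, rejected

0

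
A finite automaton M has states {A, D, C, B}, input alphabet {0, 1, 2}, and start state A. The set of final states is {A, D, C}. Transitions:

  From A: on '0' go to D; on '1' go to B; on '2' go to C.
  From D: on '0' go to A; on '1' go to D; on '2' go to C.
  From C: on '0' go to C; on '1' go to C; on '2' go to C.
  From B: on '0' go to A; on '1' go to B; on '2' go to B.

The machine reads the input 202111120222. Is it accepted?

Trace: A -2-> C -0-> C -2-> C -1-> C -1-> C -1-> C -1-> C -2-> C -0-> C -2-> C -2-> C -2-> C
End state C is accepting.

Yes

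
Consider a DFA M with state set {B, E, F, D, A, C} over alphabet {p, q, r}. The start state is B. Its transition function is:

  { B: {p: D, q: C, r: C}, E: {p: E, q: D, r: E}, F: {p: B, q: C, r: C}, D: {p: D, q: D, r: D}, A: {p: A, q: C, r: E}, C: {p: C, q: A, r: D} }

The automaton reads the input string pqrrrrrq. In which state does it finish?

Trace: B -p-> D -q-> D -r-> D -r-> D -r-> D -r-> D -r-> D -q-> D

D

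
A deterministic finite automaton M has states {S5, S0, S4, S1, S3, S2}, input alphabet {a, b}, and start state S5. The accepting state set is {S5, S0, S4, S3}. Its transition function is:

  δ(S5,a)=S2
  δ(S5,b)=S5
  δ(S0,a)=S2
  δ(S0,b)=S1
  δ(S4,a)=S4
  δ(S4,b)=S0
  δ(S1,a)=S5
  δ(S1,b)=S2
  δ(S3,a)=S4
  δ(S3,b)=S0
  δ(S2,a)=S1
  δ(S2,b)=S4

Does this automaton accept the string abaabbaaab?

Trace: S5 -a-> S2 -b-> S4 -a-> S4 -a-> S4 -b-> S0 -b-> S1 -a-> S5 -a-> S2 -a-> S1 -b-> S2
End state S2 is not accepting.

No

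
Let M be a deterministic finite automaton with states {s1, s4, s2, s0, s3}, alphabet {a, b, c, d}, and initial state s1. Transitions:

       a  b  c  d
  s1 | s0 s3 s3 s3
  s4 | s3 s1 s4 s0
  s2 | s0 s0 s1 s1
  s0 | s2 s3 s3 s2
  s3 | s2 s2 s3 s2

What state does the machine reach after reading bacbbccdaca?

Trace: s1 -b-> s3 -a-> s2 -c-> s1 -b-> s3 -b-> s2 -c-> s1 -c-> s3 -d-> s2 -a-> s0 -c-> s3 -a-> s2

s2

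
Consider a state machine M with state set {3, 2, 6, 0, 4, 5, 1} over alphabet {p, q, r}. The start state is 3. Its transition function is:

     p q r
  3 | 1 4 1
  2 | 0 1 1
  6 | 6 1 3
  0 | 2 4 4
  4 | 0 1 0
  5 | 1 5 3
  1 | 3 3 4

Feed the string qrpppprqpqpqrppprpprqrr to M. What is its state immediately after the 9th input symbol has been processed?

3

start at 3
read 'q': 3 → 4
read 'r': 4 → 0
read 'p': 0 → 2
read 'p': 2 → 0
read 'p': 0 → 2
read 'p': 2 → 0
read 'r': 0 → 4
read 'q': 4 → 1
read 'p': 1 → 3
After 9 symbols: 3.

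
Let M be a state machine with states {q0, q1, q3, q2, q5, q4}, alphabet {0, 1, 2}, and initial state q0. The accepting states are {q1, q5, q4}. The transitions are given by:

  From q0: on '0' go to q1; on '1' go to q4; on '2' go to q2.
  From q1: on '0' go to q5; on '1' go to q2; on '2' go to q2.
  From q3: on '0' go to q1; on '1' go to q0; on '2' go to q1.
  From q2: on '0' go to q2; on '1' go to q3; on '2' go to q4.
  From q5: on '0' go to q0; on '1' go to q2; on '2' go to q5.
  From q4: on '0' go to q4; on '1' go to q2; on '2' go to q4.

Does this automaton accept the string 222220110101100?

start at q0
read '2': q0 → q2
read '2': q2 → q4
read '2': q4 → q4
read '2': q4 → q4
read '2': q4 → q4
read '0': q4 → q4
read '1': q4 → q2
read '1': q2 → q3
read '0': q3 → q1
read '1': q1 → q2
read '0': q2 → q2
read '1': q2 → q3
read '1': q3 → q0
read '0': q0 → q1
read '0': q1 → q5
End state q5 is accepting.

Yes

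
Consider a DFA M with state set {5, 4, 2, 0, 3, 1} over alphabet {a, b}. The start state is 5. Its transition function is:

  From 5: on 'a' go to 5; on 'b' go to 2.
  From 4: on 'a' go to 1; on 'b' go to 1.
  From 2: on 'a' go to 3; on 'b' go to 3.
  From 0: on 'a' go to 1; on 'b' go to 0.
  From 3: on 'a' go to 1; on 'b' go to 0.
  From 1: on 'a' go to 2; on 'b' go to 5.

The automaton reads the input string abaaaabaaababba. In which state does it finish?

Trace: 5 -a-> 5 -b-> 2 -a-> 3 -a-> 1 -a-> 2 -a-> 3 -b-> 0 -a-> 1 -a-> 2 -a-> 3 -b-> 0 -a-> 1 -b-> 5 -b-> 2 -a-> 3

3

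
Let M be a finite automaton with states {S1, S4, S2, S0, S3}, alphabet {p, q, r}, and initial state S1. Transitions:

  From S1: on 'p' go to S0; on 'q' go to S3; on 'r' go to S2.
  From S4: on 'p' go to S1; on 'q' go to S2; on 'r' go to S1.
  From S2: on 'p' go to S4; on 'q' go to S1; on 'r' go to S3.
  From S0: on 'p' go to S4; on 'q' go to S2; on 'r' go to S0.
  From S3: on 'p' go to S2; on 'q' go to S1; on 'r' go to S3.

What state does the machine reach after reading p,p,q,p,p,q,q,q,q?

start at S1
read 'p': S1 → S0
read 'p': S0 → S4
read 'q': S4 → S2
read 'p': S2 → S4
read 'p': S4 → S1
read 'q': S1 → S3
read 'q': S3 → S1
read 'q': S1 → S3
read 'q': S3 → S1

S1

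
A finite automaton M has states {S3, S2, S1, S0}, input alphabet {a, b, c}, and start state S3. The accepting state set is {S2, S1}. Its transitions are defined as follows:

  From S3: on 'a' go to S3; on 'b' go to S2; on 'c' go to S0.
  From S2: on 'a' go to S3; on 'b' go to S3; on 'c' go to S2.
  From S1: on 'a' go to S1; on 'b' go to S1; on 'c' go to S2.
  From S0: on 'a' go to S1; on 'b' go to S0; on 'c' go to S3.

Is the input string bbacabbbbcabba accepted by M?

S3 → S2 → S3 → S3 → S0 → S1 → S1 → S1 → S1 → S1 → S2 → S3 → S2 → S3 → S3
End state S3 is not accepting.

No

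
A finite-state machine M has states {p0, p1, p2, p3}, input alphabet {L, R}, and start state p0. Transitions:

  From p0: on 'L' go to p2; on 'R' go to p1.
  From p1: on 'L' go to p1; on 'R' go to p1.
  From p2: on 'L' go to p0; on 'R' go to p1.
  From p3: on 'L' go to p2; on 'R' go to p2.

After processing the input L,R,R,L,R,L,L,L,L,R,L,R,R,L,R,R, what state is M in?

start at p0
read 'L': p0 → p2
read 'R': p2 → p1
read 'R': p1 → p1
read 'L': p1 → p1
read 'R': p1 → p1
read 'L': p1 → p1
read 'L': p1 → p1
read 'L': p1 → p1
read 'L': p1 → p1
read 'R': p1 → p1
read 'L': p1 → p1
read 'R': p1 → p1
read 'R': p1 → p1
read 'L': p1 → p1
read 'R': p1 → p1
read 'R': p1 → p1

p1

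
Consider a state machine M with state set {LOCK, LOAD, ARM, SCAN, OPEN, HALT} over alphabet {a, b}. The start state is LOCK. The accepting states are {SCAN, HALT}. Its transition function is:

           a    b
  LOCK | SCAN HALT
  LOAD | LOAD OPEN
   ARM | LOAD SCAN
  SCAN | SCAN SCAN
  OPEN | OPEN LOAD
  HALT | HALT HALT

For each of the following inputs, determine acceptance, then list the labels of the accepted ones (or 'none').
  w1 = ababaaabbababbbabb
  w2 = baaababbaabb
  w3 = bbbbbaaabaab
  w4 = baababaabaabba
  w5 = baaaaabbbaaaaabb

w1: Trace: LOCK -a-> SCAN -b-> SCAN -a-> SCAN -b-> SCAN -a-> SCAN -a-> SCAN -a-> SCAN -b-> SCAN -b-> SCAN -a-> SCAN -b-> SCAN -a-> SCAN -b-> SCAN -b-> SCAN -b-> SCAN -a-> SCAN -b-> SCAN -b-> SCAN  → end SCAN, accepted
w2: Trace: LOCK -b-> HALT -a-> HALT -a-> HALT -a-> HALT -b-> HALT -a-> HALT -b-> HALT -b-> HALT -a-> HALT -a-> HALT -b-> HALT -b-> HALT  → end HALT, accepted
w3: Trace: LOCK -b-> HALT -b-> HALT -b-> HALT -b-> HALT -b-> HALT -a-> HALT -a-> HALT -a-> HALT -b-> HALT -a-> HALT -a-> HALT -b-> HALT  → end HALT, accepted
w4: Trace: LOCK -b-> HALT -a-> HALT -a-> HALT -b-> HALT -a-> HALT -b-> HALT -a-> HALT -a-> HALT -b-> HALT -a-> HALT -a-> HALT -b-> HALT -b-> HALT -a-> HALT  → end HALT, accepted
w5: Trace: LOCK -b-> HALT -a-> HALT -a-> HALT -a-> HALT -a-> HALT -a-> HALT -b-> HALT -b-> HALT -b-> HALT -a-> HALT -a-> HALT -a-> HALT -a-> HALT -a-> HALT -b-> HALT -b-> HALT  → end HALT, accepted

w1, w2, w3, w4, w5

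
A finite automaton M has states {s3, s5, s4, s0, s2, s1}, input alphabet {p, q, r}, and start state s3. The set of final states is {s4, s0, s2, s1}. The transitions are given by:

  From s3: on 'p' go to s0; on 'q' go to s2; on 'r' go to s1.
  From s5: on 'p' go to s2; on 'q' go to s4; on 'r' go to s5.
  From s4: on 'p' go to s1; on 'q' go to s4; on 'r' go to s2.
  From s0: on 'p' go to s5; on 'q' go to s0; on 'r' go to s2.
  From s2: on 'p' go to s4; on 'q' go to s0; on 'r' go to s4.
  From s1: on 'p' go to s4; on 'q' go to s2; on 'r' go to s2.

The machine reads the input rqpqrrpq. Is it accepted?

Yes

Trace: s3 -r-> s1 -q-> s2 -p-> s4 -q-> s4 -r-> s2 -r-> s4 -p-> s1 -q-> s2
End state s2 is accepting.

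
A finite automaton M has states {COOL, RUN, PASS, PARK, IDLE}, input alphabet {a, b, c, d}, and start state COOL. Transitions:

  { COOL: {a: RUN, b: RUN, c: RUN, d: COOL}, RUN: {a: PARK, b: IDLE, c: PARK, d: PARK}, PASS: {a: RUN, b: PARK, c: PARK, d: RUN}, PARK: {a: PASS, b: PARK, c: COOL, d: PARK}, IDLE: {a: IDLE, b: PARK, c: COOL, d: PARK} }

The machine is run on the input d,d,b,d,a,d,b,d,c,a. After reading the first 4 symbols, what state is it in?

PARK

Trace: COOL -d-> COOL -d-> COOL -b-> RUN -d-> PARK
After 4 symbols: PARK.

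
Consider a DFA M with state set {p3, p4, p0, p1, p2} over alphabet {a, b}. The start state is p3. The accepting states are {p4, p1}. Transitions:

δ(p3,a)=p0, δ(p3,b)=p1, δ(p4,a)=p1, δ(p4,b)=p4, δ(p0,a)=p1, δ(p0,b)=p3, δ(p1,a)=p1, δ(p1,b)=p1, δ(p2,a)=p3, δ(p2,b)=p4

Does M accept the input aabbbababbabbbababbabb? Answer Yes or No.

Yes

Trace: p3 -a-> p0 -a-> p1 -b-> p1 -b-> p1 -b-> p1 -a-> p1 -b-> p1 -a-> p1 -b-> p1 -b-> p1 -a-> p1 -b-> p1 -b-> p1 -b-> p1 -a-> p1 -b-> p1 -a-> p1 -b-> p1 -b-> p1 -a-> p1 -b-> p1 -b-> p1
End state p1 is accepting.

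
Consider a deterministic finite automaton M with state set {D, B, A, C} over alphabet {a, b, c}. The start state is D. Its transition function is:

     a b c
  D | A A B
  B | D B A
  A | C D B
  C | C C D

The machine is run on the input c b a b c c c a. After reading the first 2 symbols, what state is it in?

D → B → B
After 2 symbols: B.

B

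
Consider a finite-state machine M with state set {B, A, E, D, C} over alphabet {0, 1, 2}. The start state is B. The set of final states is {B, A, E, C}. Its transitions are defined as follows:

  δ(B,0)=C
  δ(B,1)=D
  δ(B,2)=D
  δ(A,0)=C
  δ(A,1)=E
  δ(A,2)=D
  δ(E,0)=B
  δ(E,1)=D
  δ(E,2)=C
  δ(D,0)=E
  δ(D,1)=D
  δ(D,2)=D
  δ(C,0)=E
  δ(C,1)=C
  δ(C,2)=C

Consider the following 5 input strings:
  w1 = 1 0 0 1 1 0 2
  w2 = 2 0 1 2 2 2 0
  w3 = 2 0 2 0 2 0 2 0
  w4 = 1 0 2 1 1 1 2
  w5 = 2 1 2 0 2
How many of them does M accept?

5

w1: B → D → E → B → D → D → E → C  → end C, accepted
w2: B → D → E → D → D → D → D → E  → end E, accepted
w3: B → D → E → C → E → C → E → C → E  → end E, accepted
w4: B → D → E → C → C → C → C → C  → end C, accepted
w5: B → D → D → D → E → C  → end C, accepted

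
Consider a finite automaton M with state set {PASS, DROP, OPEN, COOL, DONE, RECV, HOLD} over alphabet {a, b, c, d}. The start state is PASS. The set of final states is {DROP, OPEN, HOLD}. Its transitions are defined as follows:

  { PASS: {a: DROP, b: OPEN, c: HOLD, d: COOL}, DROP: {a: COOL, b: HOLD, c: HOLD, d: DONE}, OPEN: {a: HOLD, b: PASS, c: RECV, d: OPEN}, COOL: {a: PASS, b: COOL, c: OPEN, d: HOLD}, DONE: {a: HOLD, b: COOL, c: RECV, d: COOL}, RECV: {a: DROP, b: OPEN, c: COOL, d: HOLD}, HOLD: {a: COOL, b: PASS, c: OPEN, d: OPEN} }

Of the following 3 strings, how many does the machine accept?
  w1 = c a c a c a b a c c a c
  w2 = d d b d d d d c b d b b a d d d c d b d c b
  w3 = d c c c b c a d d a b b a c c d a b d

w1: Trace: PASS -c-> HOLD -a-> COOL -c-> OPEN -a-> HOLD -c-> OPEN -a-> HOLD -b-> PASS -a-> DROP -c-> HOLD -c-> OPEN -a-> HOLD -c-> OPEN  → end OPEN, accepted
w2: Trace: PASS -d-> COOL -d-> HOLD -b-> PASS -d-> COOL -d-> HOLD -d-> OPEN -d-> OPEN -c-> RECV -b-> OPEN -d-> OPEN -b-> PASS -b-> OPEN -a-> HOLD -d-> OPEN -d-> OPEN -d-> OPEN -c-> RECV -d-> HOLD -b-> PASS -d-> COOL -c-> OPEN -b-> PASS  → end PASS, rejected
w3: Trace: PASS -d-> COOL -c-> OPEN -c-> RECV -c-> COOL -b-> COOL -c-> OPEN -a-> HOLD -d-> OPEN -d-> OPEN -a-> HOLD -b-> PASS -b-> OPEN -a-> HOLD -c-> OPEN -c-> RECV -d-> HOLD -a-> COOL -b-> COOL -d-> HOLD  → end HOLD, accepted

2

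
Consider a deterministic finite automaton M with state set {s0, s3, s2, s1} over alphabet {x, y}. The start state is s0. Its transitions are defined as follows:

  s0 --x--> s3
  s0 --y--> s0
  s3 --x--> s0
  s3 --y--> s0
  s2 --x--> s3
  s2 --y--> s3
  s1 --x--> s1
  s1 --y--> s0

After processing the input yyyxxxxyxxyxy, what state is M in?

s0

Trace: s0 -y-> s0 -y-> s0 -y-> s0 -x-> s3 -x-> s0 -x-> s3 -x-> s0 -y-> s0 -x-> s3 -x-> s0 -y-> s0 -x-> s3 -y-> s0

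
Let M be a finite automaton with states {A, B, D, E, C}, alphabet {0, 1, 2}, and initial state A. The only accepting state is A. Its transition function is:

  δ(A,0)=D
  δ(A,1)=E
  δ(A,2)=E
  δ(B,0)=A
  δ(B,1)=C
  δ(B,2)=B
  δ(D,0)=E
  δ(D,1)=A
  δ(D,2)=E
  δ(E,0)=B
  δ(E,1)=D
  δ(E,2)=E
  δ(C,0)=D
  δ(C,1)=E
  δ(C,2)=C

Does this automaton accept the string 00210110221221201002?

No

A → D → E → E → D → E → D → A → D → E → E → D → E → E → D → E → B → C → D → E → E
End state E is not accepting.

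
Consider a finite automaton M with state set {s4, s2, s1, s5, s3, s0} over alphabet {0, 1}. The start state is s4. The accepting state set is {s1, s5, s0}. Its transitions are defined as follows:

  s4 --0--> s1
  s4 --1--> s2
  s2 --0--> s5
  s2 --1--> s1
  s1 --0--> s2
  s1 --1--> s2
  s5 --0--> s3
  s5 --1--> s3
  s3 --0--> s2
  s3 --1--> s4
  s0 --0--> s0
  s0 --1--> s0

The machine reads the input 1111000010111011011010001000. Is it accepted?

No

Trace: s4 -1-> s2 -1-> s1 -1-> s2 -1-> s1 -0-> s2 -0-> s5 -0-> s3 -0-> s2 -1-> s1 -0-> s2 -1-> s1 -1-> s2 -1-> s1 -0-> s2 -1-> s1 -1-> s2 -0-> s5 -1-> s3 -1-> s4 -0-> s1 -1-> s2 -0-> s5 -0-> s3 -0-> s2 -1-> s1 -0-> s2 -0-> s5 -0-> s3
End state s3 is not accepting.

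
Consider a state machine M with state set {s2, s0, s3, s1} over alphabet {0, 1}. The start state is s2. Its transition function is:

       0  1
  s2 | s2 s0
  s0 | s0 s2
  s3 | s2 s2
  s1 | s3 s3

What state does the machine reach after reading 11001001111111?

s2

s2 → s0 → s2 → s2 → s2 → s0 → s0 → s0 → s2 → s0 → s2 → s0 → s2 → s0 → s2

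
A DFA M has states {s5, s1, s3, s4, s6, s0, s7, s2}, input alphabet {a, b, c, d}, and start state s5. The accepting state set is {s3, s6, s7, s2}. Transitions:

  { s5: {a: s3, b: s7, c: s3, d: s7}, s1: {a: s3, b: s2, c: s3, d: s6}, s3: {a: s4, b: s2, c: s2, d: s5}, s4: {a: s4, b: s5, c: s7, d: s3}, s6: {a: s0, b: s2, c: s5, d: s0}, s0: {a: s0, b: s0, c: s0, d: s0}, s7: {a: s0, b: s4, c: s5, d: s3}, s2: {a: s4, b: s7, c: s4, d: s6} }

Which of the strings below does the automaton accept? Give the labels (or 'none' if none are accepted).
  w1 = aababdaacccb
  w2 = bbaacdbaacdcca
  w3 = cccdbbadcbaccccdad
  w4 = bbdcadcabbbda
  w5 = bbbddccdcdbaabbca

w1:
  start at s5
  read 'a': s5 → s3
  read 'a': s3 → s4
  read 'b': s4 → s5
  read 'a': s5 → s3
  read 'b': s3 → s2
  read 'd': s2 → s6
  read 'a': s6 → s0
  read 'a': s0 → s0
  read 'c': s0 → s0
  read 'c': s0 → s0
  read 'c': s0 → s0
  read 'b': s0 → s0
  end s0, rejected
w2:
  start at s5
  read 'b': s5 → s7
  read 'b': s7 → s4
  read 'a': s4 → s4
  read 'a': s4 → s4
  read 'c': s4 → s7
  read 'd': s7 → s3
  read 'b': s3 → s2
  read 'a': s2 → s4
  read 'a': s4 → s4
  read 'c': s4 → s7
  read 'd': s7 → s3
  read 'c': s3 → s2
  read 'c': s2 → s4
  read 'a': s4 → s4
  end s4, rejected
w3:
  start at s5
  read 'c': s5 → s3
  read 'c': s3 → s2
  read 'c': s2 → s4
  read 'd': s4 → s3
  read 'b': s3 → s2
  read 'b': s2 → s7
  read 'a': s7 → s0
  read 'd': s0 → s0
  read 'c': s0 → s0
  read 'b': s0 → s0
  read 'a': s0 → s0
  read 'c': s0 → s0
  read 'c': s0 → s0
  read 'c': s0 → s0
  read 'c': s0 → s0
  read 'd': s0 → s0
  read 'a': s0 → s0
  read 'd': s0 → s0
  end s0, rejected
w4:
  start at s5
  read 'b': s5 → s7
  read 'b': s7 → s4
  read 'd': s4 → s3
  read 'c': s3 → s2
  read 'a': s2 → s4
  read 'd': s4 → s3
  read 'c': s3 → s2
  read 'a': s2 → s4
  read 'b': s4 → s5
  read 'b': s5 → s7
  read 'b': s7 → s4
  read 'd': s4 → s3
  read 'a': s3 → s4
  end s4, rejected
w5:
  start at s5
  read 'b': s5 → s7
  read 'b': s7 → s4
  read 'b': s4 → s5
  read 'd': s5 → s7
  read 'd': s7 → s3
  read 'c': s3 → s2
  read 'c': s2 → s4
  read 'd': s4 → s3
  read 'c': s3 → s2
  read 'd': s2 → s6
  read 'b': s6 → s2
  read 'a': s2 → s4
  read 'a': s4 → s4
  read 'b': s4 → s5
  read 'b': s5 → s7
  read 'c': s7 → s5
  read 'a': s5 → s3
  end s3, accepted

w5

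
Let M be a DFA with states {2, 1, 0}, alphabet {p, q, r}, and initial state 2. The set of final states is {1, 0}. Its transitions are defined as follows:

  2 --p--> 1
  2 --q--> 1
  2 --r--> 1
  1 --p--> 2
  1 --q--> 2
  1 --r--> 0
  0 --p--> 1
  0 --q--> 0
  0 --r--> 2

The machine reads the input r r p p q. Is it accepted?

Yes

start at 2
read 'r': 2 → 1
read 'r': 1 → 0
read 'p': 0 → 1
read 'p': 1 → 2
read 'q': 2 → 1
End state 1 is accepting.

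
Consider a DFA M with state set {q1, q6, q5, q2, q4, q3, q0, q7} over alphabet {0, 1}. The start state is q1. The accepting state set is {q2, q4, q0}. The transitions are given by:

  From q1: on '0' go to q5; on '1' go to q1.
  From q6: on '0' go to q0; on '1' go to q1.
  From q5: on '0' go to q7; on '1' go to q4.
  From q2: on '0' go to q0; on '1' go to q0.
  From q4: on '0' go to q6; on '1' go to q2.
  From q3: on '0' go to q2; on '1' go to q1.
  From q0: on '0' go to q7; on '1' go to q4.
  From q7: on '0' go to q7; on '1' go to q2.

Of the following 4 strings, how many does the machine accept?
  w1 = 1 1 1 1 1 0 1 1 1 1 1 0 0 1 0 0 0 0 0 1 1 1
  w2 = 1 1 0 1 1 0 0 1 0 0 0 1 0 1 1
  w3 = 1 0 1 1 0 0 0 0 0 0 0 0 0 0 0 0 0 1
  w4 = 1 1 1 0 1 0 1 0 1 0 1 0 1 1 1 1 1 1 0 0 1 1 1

w1: Trace: q1 -1-> q1 -1-> q1 -1-> q1 -1-> q1 -1-> q1 -0-> q5 -1-> q4 -1-> q2 -1-> q0 -1-> q4 -1-> q2 -0-> q0 -0-> q7 -1-> q2 -0-> q0 -0-> q7 -0-> q7 -0-> q7 -0-> q7 -1-> q2 -1-> q0 -1-> q4  → end q4, accepted
w2: Trace: q1 -1-> q1 -1-> q1 -0-> q5 -1-> q4 -1-> q2 -0-> q0 -0-> q7 -1-> q2 -0-> q0 -0-> q7 -0-> q7 -1-> q2 -0-> q0 -1-> q4 -1-> q2  → end q2, accepted
w3: Trace: q1 -1-> q1 -0-> q5 -1-> q4 -1-> q2 -0-> q0 -0-> q7 -0-> q7 -0-> q7 -0-> q7 -0-> q7 -0-> q7 -0-> q7 -0-> q7 -0-> q7 -0-> q7 -0-> q7 -0-> q7 -1-> q2  → end q2, accepted
w4: Trace: q1 -1-> q1 -1-> q1 -1-> q1 -0-> q5 -1-> q4 -0-> q6 -1-> q1 -0-> q5 -1-> q4 -0-> q6 -1-> q1 -0-> q5 -1-> q4 -1-> q2 -1-> q0 -1-> q4 -1-> q2 -1-> q0 -0-> q7 -0-> q7 -1-> q2 -1-> q0 -1-> q4  → end q4, accepted

4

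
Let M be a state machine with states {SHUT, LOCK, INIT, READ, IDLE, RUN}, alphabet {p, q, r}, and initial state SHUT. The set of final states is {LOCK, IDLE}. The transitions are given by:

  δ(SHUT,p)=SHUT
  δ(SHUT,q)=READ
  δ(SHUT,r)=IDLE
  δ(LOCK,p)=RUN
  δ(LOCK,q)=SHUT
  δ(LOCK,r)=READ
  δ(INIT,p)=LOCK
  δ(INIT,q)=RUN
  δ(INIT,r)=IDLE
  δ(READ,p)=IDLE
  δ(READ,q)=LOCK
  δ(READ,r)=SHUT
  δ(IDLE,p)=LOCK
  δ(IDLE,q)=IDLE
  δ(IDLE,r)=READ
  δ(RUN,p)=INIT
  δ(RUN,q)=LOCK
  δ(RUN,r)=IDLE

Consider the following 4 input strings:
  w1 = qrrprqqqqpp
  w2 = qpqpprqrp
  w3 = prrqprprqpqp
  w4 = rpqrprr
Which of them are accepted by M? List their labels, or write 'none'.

w1:
  start at SHUT
  read 'q': SHUT → READ
  read 'r': READ → SHUT
  read 'r': SHUT → IDLE
  read 'p': IDLE → LOCK
  read 'r': LOCK → READ
  read 'q': READ → LOCK
  read 'q': LOCK → SHUT
  read 'q': SHUT → READ
  read 'q': READ → LOCK
  read 'p': LOCK → RUN
  read 'p': RUN → INIT
  end INIT, rejected
w2:
  start at SHUT
  read 'q': SHUT → READ
  read 'p': READ → IDLE
  read 'q': IDLE → IDLE
  read 'p': IDLE → LOCK
  read 'p': LOCK → RUN
  read 'r': RUN → IDLE
  read 'q': IDLE → IDLE
  read 'r': IDLE → READ
  read 'p': READ → IDLE
  end IDLE, accepted
w3:
  start at SHUT
  read 'p': SHUT → SHUT
  read 'r': SHUT → IDLE
  read 'r': IDLE → READ
  read 'q': READ → LOCK
  read 'p': LOCK → RUN
  read 'r': RUN → IDLE
  read 'p': IDLE → LOCK
  read 'r': LOCK → READ
  read 'q': READ → LOCK
  read 'p': LOCK → RUN
  read 'q': RUN → LOCK
  read 'p': LOCK → RUN
  end RUN, rejected
w4:
  start at SHUT
  read 'r': SHUT → IDLE
  read 'p': IDLE → LOCK
  read 'q': LOCK → SHUT
  read 'r': SHUT → IDLE
  read 'p': IDLE → LOCK
  read 'r': LOCK → READ
  read 'r': READ → SHUT
  end SHUT, rejected

w2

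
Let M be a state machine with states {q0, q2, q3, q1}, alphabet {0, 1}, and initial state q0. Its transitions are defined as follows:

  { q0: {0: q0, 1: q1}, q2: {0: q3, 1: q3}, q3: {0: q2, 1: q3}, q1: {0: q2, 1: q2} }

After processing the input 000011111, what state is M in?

q3

q0 → q0 → q0 → q0 → q0 → q1 → q2 → q3 → q3 → q3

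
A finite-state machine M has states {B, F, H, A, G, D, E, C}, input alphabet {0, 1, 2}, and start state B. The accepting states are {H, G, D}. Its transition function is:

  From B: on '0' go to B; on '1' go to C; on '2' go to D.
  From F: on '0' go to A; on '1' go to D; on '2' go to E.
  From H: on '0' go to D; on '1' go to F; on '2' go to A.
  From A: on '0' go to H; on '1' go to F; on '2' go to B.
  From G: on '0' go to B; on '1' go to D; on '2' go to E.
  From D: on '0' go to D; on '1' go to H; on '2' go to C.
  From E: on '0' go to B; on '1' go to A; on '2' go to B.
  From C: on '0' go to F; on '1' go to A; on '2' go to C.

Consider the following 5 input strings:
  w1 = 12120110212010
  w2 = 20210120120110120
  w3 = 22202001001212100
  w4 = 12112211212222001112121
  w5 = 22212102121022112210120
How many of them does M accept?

2

w1: Trace: B -1-> C -2-> C -1-> A -2-> B -0-> B -1-> C -1-> A -0-> H -2-> A -1-> F -2-> E -0-> B -1-> C -0-> F  → end F, rejected
w2: Trace: B -2-> D -0-> D -2-> C -1-> A -0-> H -1-> F -2-> E -0-> B -1-> C -2-> C -0-> F -1-> D -1-> H -0-> D -1-> H -2-> A -0-> H  → end H, accepted
w3: Trace: B -2-> D -2-> C -2-> C -0-> F -2-> E -0-> B -0-> B -1-> C -0-> F -0-> A -1-> F -2-> E -1-> A -2-> B -1-> C -0-> F -0-> A  → end A, rejected
w4: Trace: B -1-> C -2-> C -1-> A -1-> F -2-> E -2-> B -1-> C -1-> A -2-> B -1-> C -2-> C -2-> C -2-> C -2-> C -0-> F -0-> A -1-> F -1-> D -1-> H -2-> A -1-> F -2-> E -1-> A  → end A, rejected
w5: Trace: B -2-> D -2-> C -2-> C -1-> A -2-> B -1-> C -0-> F -2-> E -1-> A -2-> B -1-> C -0-> F -2-> E -2-> B -1-> C -1-> A -2-> B -2-> D -1-> H -0-> D -1-> H -2-> A -0-> H  → end H, accepted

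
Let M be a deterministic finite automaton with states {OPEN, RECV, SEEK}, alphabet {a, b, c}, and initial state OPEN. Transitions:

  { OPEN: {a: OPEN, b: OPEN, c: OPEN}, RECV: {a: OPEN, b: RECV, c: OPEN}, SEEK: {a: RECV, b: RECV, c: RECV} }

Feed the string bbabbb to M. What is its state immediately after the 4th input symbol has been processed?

Trace: OPEN -b-> OPEN -b-> OPEN -a-> OPEN -b-> OPEN
After 4 symbols: OPEN.

OPEN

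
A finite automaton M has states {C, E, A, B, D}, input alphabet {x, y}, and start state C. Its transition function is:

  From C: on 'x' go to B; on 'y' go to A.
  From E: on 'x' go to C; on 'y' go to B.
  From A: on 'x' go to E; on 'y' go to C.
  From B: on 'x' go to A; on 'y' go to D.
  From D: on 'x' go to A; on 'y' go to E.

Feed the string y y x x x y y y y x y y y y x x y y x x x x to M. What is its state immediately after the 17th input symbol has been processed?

Trace: C -y-> A -y-> C -x-> B -x-> A -x-> E -y-> B -y-> D -y-> E -y-> B -x-> A -y-> C -y-> A -y-> C -y-> A -x-> E -x-> C -y-> A
After 17 symbols: A.

A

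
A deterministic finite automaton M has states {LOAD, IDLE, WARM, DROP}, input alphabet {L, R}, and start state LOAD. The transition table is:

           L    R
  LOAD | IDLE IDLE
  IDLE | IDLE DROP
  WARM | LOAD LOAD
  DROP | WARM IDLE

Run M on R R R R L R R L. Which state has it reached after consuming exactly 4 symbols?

DROP

LOAD → IDLE → DROP → IDLE → DROP
After 4 symbols: DROP.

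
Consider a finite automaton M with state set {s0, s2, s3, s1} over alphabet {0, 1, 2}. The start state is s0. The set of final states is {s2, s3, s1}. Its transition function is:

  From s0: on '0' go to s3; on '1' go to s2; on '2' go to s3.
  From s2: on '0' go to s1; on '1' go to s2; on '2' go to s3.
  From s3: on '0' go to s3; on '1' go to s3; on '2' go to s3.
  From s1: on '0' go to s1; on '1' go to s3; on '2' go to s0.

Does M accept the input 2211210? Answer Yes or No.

Yes

start at s0
read '2': s0 → s3
read '2': s3 → s3
read '1': s3 → s3
read '1': s3 → s3
read '2': s3 → s3
read '1': s3 → s3
read '0': s3 → s3
End state s3 is accepting.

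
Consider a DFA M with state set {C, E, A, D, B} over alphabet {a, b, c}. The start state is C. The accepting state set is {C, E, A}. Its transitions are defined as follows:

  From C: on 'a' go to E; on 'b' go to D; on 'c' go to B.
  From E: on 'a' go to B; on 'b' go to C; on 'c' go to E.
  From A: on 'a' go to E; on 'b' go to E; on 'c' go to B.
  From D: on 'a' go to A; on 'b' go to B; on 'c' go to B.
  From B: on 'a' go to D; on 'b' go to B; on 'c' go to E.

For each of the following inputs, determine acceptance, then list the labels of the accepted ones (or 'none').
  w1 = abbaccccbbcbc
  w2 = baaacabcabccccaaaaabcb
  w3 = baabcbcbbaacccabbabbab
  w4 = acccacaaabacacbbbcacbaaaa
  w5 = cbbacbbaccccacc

w1: Trace: C -a-> E -b-> C -b-> D -a-> A -c-> B -c-> E -c-> E -c-> E -b-> C -b-> D -c-> B -b-> B -c-> E  → end E, accepted
w2: Trace: C -b-> D -a-> A -a-> E -a-> B -c-> E -a-> B -b-> B -c-> E -a-> B -b-> B -c-> E -c-> E -c-> E -c-> E -a-> B -a-> D -a-> A -a-> E -a-> B -b-> B -c-> E -b-> C  → end C, accepted
w3: Trace: C -b-> D -a-> A -a-> E -b-> C -c-> B -b-> B -c-> E -b-> C -b-> D -a-> A -a-> E -c-> E -c-> E -c-> E -a-> B -b-> B -b-> B -a-> D -b-> B -b-> B -a-> D -b-> B  → end B, rejected
w4: Trace: C -a-> E -c-> E -c-> E -c-> E -a-> B -c-> E -a-> B -a-> D -a-> A -b-> E -a-> B -c-> E -a-> B -c-> E -b-> C -b-> D -b-> B -c-> E -a-> B -c-> E -b-> C -a-> E -a-> B -a-> D -a-> A  → end A, accepted
w5: Trace: C -c-> B -b-> B -b-> B -a-> D -c-> B -b-> B -b-> B -a-> D -c-> B -c-> E -c-> E -c-> E -a-> B -c-> E -c-> E  → end E, accepted

w1, w2, w4, w5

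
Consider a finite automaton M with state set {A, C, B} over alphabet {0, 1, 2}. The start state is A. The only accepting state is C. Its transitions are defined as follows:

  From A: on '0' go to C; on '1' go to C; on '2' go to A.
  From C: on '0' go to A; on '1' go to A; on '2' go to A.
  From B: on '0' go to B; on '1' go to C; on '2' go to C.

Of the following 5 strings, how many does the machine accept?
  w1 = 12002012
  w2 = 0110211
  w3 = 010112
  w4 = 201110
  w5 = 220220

w1:
  start at A
  read '1': A → C
  read '2': C → A
  read '0': A → C
  read '0': C → A
  read '2': A → A
  read '0': A → C
  read '1': C → A
  read '2': A → A
  end A, rejected
w2:
  start at A
  read '0': A → C
  read '1': C → A
  read '1': A → C
  read '0': C → A
  read '2': A → A
  read '1': A → C
  read '1': C → A
  end A, rejected
w3:
  start at A
  read '0': A → C
  read '1': C → A
  read '0': A → C
  read '1': C → A
  read '1': A → C
  read '2': C → A
  end A, rejected
w4:
  start at A
  read '2': A → A
  read '0': A → C
  read '1': C → A
  read '1': A → C
  read '1': C → A
  read '0': A → C
  end C, accepted
w5:
  start at A
  read '2': A → A
  read '2': A → A
  read '0': A → C
  read '2': C → A
  read '2': A → A
  read '0': A → C
  end C, accepted

2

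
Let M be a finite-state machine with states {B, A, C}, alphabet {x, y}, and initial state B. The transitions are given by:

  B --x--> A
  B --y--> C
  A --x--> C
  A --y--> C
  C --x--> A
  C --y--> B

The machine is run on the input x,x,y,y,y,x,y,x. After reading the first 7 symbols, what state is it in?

B → A → C → B → C → B → A → C
After 7 symbols: C.

C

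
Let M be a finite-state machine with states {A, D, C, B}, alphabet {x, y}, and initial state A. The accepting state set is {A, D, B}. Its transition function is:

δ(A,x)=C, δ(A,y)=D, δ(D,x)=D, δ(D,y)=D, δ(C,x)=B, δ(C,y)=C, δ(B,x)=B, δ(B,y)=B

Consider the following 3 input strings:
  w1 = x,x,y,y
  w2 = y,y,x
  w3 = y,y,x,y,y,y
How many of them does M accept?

3

w1: A → C → B → B → B  → end B, accepted
w2: A → D → D → D  → end D, accepted
w3: A → D → D → D → D → D → D  → end D, accepted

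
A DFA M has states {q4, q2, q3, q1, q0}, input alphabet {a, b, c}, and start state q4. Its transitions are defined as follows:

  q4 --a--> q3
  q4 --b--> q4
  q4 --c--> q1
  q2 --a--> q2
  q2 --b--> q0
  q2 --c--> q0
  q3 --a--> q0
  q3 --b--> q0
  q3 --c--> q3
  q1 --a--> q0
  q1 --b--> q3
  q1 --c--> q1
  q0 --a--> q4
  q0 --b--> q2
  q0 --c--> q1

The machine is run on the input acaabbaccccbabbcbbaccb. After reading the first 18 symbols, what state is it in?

Trace: q4 -a-> q3 -c-> q3 -a-> q0 -a-> q4 -b-> q4 -b-> q4 -a-> q3 -c-> q3 -c-> q3 -c-> q3 -c-> q3 -b-> q0 -a-> q4 -b-> q4 -b-> q4 -c-> q1 -b-> q3 -b-> q0
After 18 symbols: q0.

q0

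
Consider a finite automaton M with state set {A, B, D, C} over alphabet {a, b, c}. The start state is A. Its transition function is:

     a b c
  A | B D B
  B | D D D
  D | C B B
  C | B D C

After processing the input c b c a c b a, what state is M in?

A → B → D → B → D → B → D → C

C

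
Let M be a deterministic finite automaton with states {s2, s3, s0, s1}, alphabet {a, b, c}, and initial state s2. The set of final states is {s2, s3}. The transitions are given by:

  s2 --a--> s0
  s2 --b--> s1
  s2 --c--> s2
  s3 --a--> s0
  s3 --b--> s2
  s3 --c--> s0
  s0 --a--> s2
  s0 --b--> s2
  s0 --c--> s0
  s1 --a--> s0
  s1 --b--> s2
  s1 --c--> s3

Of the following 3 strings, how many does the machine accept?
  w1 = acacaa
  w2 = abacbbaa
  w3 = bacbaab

w1: s2 → s0 → s0 → s2 → s2 → s0 → s2  → end s2, accepted
w2: s2 → s0 → s2 → s0 → s0 → s2 → s1 → s0 → s2  → end s2, accepted
w3: s2 → s1 → s0 → s0 → s2 → s0 → s2 → s1  → end s1, rejected

2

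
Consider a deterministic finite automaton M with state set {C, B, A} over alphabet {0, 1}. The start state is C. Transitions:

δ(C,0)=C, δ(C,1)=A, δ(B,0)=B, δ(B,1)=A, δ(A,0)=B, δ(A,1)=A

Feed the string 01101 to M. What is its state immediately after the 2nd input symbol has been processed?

Trace: C -0-> C -1-> A
After 2 symbols: A.

A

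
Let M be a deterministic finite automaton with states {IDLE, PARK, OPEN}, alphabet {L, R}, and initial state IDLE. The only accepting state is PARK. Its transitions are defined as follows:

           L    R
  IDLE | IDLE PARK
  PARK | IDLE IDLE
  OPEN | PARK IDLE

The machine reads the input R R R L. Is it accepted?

IDLE → PARK → IDLE → PARK → IDLE
End state IDLE is not accepting.

No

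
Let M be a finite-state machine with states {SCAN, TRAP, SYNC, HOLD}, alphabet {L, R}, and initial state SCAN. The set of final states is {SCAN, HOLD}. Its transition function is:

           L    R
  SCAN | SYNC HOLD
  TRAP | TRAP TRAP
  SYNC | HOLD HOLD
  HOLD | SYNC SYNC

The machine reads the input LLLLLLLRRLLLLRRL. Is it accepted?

start at SCAN
read 'L': SCAN → SYNC
read 'L': SYNC → HOLD
read 'L': HOLD → SYNC
read 'L': SYNC → HOLD
read 'L': HOLD → SYNC
read 'L': SYNC → HOLD
read 'L': HOLD → SYNC
read 'R': SYNC → HOLD
read 'R': HOLD → SYNC
read 'L': SYNC → HOLD
read 'L': HOLD → SYNC
read 'L': SYNC → HOLD
read 'L': HOLD → SYNC
read 'R': SYNC → HOLD
read 'R': HOLD → SYNC
read 'L': SYNC → HOLD
End state HOLD is accepting.

Yes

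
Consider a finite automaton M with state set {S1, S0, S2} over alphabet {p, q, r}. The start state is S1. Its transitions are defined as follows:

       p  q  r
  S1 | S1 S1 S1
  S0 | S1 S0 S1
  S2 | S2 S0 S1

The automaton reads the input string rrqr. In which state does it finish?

S1 → S1 → S1 → S1 → S1

S1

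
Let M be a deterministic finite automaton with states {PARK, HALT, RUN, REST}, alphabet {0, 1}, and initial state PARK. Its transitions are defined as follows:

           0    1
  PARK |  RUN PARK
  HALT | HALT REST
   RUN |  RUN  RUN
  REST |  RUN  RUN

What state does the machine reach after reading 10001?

PARK → PARK → RUN → RUN → RUN → RUN

RUN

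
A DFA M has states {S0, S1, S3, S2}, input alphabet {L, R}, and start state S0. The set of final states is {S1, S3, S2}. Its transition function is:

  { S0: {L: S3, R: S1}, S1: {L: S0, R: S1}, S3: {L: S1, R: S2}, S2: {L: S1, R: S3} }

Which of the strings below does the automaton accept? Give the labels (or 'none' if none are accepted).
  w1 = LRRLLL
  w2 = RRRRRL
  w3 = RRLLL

w1, w3

w1:
  start at S0
  read 'L': S0 → S3
  read 'R': S3 → S2
  read 'R': S2 → S3
  read 'L': S3 → S1
  read 'L': S1 → S0
  read 'L': S0 → S3
  end S3, accepted
w2:
  start at S0
  read 'R': S0 → S1
  read 'R': S1 → S1
  read 'R': S1 → S1
  read 'R': S1 → S1
  read 'R': S1 → S1
  read 'L': S1 → S0
  end S0, rejected
w3:
  start at S0
  read 'R': S0 → S1
  read 'R': S1 → S1
  read 'L': S1 → S0
  read 'L': S0 → S3
  read 'L': S3 → S1
  end S1, accepted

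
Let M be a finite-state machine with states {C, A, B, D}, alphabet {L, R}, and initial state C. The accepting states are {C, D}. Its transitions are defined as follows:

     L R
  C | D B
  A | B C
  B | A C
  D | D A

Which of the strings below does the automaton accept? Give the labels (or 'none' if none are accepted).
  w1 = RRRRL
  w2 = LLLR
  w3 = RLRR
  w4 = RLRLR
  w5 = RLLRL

w1: Trace: C -R-> B -R-> C -R-> B -R-> C -L-> D  → end D, accepted
w2: Trace: C -L-> D -L-> D -L-> D -R-> A  → end A, rejected
w3: Trace: C -R-> B -L-> A -R-> C -R-> B  → end B, rejected
w4: Trace: C -R-> B -L-> A -R-> C -L-> D -R-> A  → end A, rejected
w5: Trace: C -R-> B -L-> A -L-> B -R-> C -L-> D  → end D, accepted

w1, w5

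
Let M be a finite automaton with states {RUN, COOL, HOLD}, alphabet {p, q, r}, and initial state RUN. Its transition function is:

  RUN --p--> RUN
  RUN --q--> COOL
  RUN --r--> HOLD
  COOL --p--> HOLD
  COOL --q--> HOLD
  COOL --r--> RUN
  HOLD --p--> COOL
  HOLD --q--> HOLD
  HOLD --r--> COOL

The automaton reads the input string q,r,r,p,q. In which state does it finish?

start at RUN
read 'q': RUN → COOL
read 'r': COOL → RUN
read 'r': RUN → HOLD
read 'p': HOLD → COOL
read 'q': COOL → HOLD

HOLD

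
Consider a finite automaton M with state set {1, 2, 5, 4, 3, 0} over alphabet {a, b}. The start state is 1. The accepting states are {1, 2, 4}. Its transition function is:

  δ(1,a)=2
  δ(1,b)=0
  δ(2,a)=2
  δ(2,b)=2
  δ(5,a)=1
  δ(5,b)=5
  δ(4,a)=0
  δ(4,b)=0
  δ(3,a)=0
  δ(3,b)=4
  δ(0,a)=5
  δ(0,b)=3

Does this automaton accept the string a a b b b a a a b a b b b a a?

Yes

start at 1
read 'a': 1 → 2
read 'a': 2 → 2
read 'b': 2 → 2
read 'b': 2 → 2
read 'b': 2 → 2
read 'a': 2 → 2
read 'a': 2 → 2
read 'a': 2 → 2
read 'b': 2 → 2
read 'a': 2 → 2
read 'b': 2 → 2
read 'b': 2 → 2
read 'b': 2 → 2
read 'a': 2 → 2
read 'a': 2 → 2
End state 2 is accepting.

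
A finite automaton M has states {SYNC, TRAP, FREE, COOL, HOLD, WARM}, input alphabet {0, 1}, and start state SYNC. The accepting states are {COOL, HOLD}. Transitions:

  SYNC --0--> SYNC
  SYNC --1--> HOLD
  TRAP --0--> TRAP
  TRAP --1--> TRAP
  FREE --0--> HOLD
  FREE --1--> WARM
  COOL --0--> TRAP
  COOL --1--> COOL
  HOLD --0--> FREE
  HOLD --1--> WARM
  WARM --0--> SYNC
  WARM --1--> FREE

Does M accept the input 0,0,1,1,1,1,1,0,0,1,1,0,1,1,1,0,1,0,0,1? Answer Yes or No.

No

SYNC → SYNC → SYNC → HOLD → WARM → FREE → WARM → FREE → HOLD → FREE → WARM → FREE → HOLD → WARM → FREE → WARM → SYNC → HOLD → FREE → HOLD → WARM
End state WARM is not accepting.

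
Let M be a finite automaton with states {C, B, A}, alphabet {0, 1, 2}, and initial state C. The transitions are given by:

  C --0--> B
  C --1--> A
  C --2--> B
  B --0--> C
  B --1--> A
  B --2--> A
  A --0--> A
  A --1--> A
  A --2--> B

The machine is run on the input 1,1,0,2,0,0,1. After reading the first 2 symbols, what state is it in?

start at C
read '1': C → A
read '1': A → A
After 2 symbols: A.

A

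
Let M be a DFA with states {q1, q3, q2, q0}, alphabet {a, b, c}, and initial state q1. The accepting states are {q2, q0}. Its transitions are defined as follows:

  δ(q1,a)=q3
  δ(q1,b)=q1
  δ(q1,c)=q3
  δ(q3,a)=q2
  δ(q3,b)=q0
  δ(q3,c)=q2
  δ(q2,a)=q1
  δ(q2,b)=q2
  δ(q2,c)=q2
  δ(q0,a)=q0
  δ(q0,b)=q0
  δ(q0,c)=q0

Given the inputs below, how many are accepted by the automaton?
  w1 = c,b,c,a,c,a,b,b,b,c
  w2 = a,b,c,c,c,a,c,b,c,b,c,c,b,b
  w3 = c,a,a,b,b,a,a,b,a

2

w1:
  start at q1
  read 'c': q1 → q3
  read 'b': q3 → q0
  read 'c': q0 → q0
  read 'a': q0 → q0
  read 'c': q0 → q0
  read 'a': q0 → q0
  read 'b': q0 → q0
  read 'b': q0 → q0
  read 'b': q0 → q0
  read 'c': q0 → q0
  end q0, accepted
w2:
  start at q1
  read 'a': q1 → q3
  read 'b': q3 → q0
  read 'c': q0 → q0
  read 'c': q0 → q0
  read 'c': q0 → q0
  read 'a': q0 → q0
  read 'c': q0 → q0
  read 'b': q0 → q0
  read 'c': q0 → q0
  read 'b': q0 → q0
  read 'c': q0 → q0
  read 'c': q0 → q0
  read 'b': q0 → q0
  read 'b': q0 → q0
  end q0, accepted
w3:
  start at q1
  read 'c': q1 → q3
  read 'a': q3 → q2
  read 'a': q2 → q1
  read 'b': q1 → q1
  read 'b': q1 → q1
  read 'a': q1 → q3
  read 'a': q3 → q2
  read 'b': q2 → q2
  read 'a': q2 → q1
  end q1, rejected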